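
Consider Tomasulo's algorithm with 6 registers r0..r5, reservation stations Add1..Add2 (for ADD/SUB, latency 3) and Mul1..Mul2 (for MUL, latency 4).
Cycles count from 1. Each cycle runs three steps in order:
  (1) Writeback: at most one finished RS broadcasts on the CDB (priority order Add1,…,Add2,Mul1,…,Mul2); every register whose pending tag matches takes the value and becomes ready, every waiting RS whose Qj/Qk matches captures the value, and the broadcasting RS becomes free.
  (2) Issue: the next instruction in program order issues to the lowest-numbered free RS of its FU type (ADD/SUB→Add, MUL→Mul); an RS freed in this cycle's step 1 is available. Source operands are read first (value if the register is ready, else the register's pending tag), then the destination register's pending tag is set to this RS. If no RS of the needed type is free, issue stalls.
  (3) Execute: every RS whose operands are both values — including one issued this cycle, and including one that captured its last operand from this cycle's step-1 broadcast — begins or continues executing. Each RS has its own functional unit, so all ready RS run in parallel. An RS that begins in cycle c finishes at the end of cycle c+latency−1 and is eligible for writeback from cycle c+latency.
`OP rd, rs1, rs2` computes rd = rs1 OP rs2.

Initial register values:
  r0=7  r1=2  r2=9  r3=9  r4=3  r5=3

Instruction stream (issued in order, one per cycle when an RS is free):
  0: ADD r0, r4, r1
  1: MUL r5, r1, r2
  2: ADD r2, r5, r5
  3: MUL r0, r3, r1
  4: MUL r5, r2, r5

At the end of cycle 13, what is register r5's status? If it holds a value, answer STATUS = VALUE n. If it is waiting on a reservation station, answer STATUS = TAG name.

STATUS = VALUE 648

c1: issue ADD r0<-Add1 | r0:Add1,r1:2,r2:9,r3:9,r4:3,r5:3
c2: issue MUL r5<-Mul1 | r0:Add1,r1:2,r2:9,r3:9,r4:3,r5:Mul1
c3: issue ADD r2<-Add2 | r0:Add1,r1:2,r2:Add2,r3:9,r4:3,r5:Mul1
c4: CDB Add1=5; issue MUL r0<-Mul2 | r0:Mul2,r1:2,r2:Add2,r3:9,r4:3,r5:Mul1
c5: stall | r0:Mul2,r1:2,r2:Add2,r3:9,r4:3,r5:Mul1
c6: CDB Mul1=18; issue MUL r5<-Mul1 | r0:Mul2,r1:2,r2:Add2,r3:9,r4:3,r5:Mul1
c7: - | r0:Mul2,r1:2,r2:Add2,r3:9,r4:3,r5:Mul1
c8: CDB Mul2=18 | r0:18,r1:2,r2:Add2,r3:9,r4:3,r5:Mul1
c9: CDB Add2=36 | r0:18,r1:2,r2:36,r3:9,r4:3,r5:Mul1
c10: - | r0:18,r1:2,r2:36,r3:9,r4:3,r5:Mul1
c11: - | r0:18,r1:2,r2:36,r3:9,r4:3,r5:Mul1
c12: - | r0:18,r1:2,r2:36,r3:9,r4:3,r5:Mul1
c13: CDB Mul1=648 | r0:18,r1:2,r2:36,r3:9,r4:3,r5:648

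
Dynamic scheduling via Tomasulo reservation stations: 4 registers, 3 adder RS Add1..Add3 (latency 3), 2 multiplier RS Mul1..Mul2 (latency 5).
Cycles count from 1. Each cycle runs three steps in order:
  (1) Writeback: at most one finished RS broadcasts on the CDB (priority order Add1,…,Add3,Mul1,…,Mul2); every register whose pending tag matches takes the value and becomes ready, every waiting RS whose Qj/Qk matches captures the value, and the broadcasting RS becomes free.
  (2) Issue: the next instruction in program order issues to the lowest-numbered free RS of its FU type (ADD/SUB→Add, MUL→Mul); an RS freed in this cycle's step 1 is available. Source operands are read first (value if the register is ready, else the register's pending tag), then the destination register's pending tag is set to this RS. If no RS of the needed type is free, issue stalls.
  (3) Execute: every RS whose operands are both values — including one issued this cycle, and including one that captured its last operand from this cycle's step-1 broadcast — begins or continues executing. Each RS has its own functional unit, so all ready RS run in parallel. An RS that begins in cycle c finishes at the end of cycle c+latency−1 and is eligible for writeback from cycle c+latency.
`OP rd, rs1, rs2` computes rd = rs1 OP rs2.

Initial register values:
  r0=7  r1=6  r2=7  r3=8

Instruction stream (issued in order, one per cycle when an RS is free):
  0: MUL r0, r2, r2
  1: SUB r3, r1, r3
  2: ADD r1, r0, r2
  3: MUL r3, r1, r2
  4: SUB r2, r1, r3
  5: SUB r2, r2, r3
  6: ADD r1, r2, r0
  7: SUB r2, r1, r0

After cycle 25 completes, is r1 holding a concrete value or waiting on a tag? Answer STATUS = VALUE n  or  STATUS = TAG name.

c1: issue MUL r0<-Mul1 | r0:Mul1,r1:6,r2:7,r3:8
c2: issue SUB r3<-Add1 | r0:Mul1,r1:6,r2:7,r3:Add1
c3: issue ADD r1<-Add2 | r0:Mul1,r1:Add2,r2:7,r3:Add1
c4: issue MUL r3<-Mul2 | r0:Mul1,r1:Add2,r2:7,r3:Mul2
c5: CDB Add1=-2; issue SUB r2<-Add1 | r0:Mul1,r1:Add2,r2:Add1,r3:Mul2
c6: CDB Mul1=49; issue SUB r2<-Add3 | r0:49,r1:Add2,r2:Add3,r3:Mul2
c7: stall | r0:49,r1:Add2,r2:Add3,r3:Mul2
c8: stall | r0:49,r1:Add2,r2:Add3,r3:Mul2
c9: CDB Add2=56; issue ADD r1<-Add2 | r0:49,r1:Add2,r2:Add3,r3:Mul2
c10: stall | r0:49,r1:Add2,r2:Add3,r3:Mul2
c11: stall | r0:49,r1:Add2,r2:Add3,r3:Mul2
c12: stall | r0:49,r1:Add2,r2:Add3,r3:Mul2
c13: stall | r0:49,r1:Add2,r2:Add3,r3:Mul2
c14: CDB Mul2=392; stall | r0:49,r1:Add2,r2:Add3,r3:392
c15: stall | r0:49,r1:Add2,r2:Add3,r3:392
c16: stall | r0:49,r1:Add2,r2:Add3,r3:392
c17: CDB Add1=-336; issue SUB r2<-Add1 | r0:49,r1:Add2,r2:Add1,r3:392
c18: - | r0:49,r1:Add2,r2:Add1,r3:392
c19: - | r0:49,r1:Add2,r2:Add1,r3:392
c20: CDB Add3=-728 | r0:49,r1:Add2,r2:Add1,r3:392
c21: - | r0:49,r1:Add2,r2:Add1,r3:392
c22: - | r0:49,r1:Add2,r2:Add1,r3:392
c23: CDB Add2=-679 | r0:49,r1:-679,r2:Add1,r3:392
c24: - | r0:49,r1:-679,r2:Add1,r3:392
c25: - | r0:49,r1:-679,r2:Add1,r3:392

STATUS = VALUE -679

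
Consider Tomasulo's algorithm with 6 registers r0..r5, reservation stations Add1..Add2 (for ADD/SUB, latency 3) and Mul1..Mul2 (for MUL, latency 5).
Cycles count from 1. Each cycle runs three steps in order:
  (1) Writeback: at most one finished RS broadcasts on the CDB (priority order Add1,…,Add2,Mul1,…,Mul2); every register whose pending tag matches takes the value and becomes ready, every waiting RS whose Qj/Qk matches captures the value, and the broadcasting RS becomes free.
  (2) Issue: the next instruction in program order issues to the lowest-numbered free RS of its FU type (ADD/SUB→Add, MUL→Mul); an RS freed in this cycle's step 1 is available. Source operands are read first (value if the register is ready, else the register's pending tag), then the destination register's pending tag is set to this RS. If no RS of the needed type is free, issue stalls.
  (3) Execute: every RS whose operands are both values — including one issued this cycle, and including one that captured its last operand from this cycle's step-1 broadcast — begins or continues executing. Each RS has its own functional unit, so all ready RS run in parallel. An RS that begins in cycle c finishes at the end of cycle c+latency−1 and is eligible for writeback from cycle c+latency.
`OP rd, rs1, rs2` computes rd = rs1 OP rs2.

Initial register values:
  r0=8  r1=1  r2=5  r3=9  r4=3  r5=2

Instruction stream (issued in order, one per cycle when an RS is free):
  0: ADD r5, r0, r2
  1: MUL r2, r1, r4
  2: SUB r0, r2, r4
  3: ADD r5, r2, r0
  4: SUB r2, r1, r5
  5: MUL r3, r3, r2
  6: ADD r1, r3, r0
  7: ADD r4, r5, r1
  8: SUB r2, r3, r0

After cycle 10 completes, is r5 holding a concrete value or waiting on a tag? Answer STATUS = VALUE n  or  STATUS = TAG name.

STATUS = TAG Add1

cycle 1: issue ADD r5<-Add1 // r0:8,r1:1,r2:5,r3:9,r4:3,r5:Add1
cycle 2: issue MUL r2<-Mul1 // r0:8,r1:1,r2:Mul1,r3:9,r4:3,r5:Add1
cycle 3: issue SUB r0<-Add2 // r0:Add2,r1:1,r2:Mul1,r3:9,r4:3,r5:Add1
cycle 4: CDB Add1=13; issue ADD r5<-Add1 // r0:Add2,r1:1,r2:Mul1,r3:9,r4:3,r5:Add1
cycle 5: stall // r0:Add2,r1:1,r2:Mul1,r3:9,r4:3,r5:Add1
cycle 6: stall // r0:Add2,r1:1,r2:Mul1,r3:9,r4:3,r5:Add1
cycle 7: CDB Mul1=3; stall // r0:Add2,r1:1,r2:3,r3:9,r4:3,r5:Add1
cycle 8: stall // r0:Add2,r1:1,r2:3,r3:9,r4:3,r5:Add1
cycle 9: stall // r0:Add2,r1:1,r2:3,r3:9,r4:3,r5:Add1
cycle 10: CDB Add2=0; issue SUB r2<-Add2 // r0:0,r1:1,r2:Add2,r3:9,r4:3,r5:Add1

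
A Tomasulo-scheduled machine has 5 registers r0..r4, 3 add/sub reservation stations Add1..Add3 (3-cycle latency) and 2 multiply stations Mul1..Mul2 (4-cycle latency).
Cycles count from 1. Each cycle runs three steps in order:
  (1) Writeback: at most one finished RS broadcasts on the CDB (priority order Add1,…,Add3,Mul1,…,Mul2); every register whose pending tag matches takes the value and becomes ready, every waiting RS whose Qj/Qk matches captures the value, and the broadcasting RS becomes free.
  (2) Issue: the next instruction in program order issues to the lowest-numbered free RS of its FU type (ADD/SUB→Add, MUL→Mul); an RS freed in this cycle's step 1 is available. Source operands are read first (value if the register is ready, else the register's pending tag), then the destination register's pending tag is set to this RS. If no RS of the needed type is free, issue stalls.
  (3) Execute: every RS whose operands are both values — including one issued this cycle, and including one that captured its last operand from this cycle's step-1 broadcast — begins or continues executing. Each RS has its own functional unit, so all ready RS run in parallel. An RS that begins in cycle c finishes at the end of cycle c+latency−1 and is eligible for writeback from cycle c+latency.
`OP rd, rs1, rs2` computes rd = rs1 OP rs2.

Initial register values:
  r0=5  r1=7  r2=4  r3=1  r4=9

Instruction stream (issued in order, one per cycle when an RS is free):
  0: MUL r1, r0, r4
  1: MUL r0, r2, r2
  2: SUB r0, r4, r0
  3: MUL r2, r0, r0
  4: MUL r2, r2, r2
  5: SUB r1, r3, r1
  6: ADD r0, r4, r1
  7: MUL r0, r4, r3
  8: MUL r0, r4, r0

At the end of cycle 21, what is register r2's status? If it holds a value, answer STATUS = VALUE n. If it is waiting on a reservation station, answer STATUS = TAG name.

  c1: issue MUL r1<-Mul1  regs: r0:5,r1:Mul1,r2:4,r3:1,r4:9
  c2: issue MUL r0<-Mul2  regs: r0:Mul2,r1:Mul1,r2:4,r3:1,r4:9
  c3: issue SUB r0<-Add1  regs: r0:Add1,r1:Mul1,r2:4,r3:1,r4:9
  c4: stall  regs: r0:Add1,r1:Mul1,r2:4,r3:1,r4:9
  c5: CDB Mul1=45; issue MUL r2<-Mul1  regs: r0:Add1,r1:45,r2:Mul1,r3:1,r4:9
  c6: CDB Mul2=16; issue MUL r2<-Mul2  regs: r0:Add1,r1:45,r2:Mul2,r3:1,r4:9
  c7: issue SUB r1<-Add2  regs: r0:Add1,r1:Add2,r2:Mul2,r3:1,r4:9
  c8: issue ADD r0<-Add3  regs: r0:Add3,r1:Add2,r2:Mul2,r3:1,r4:9
  c9: CDB Add1=-7; stall  regs: r0:Add3,r1:Add2,r2:Mul2,r3:1,r4:9
  c10: CDB Add2=-44; stall  regs: r0:Add3,r1:-44,r2:Mul2,r3:1,r4:9
  c11: stall  regs: r0:Add3,r1:-44,r2:Mul2,r3:1,r4:9
  c12: stall  regs: r0:Add3,r1:-44,r2:Mul2,r3:1,r4:9
  c13: CDB Add3=-35; stall  regs: r0:-35,r1:-44,r2:Mul2,r3:1,r4:9
  c14: CDB Mul1=49; issue MUL r0<-Mul1  regs: r0:Mul1,r1:-44,r2:Mul2,r3:1,r4:9
  c15: stall  regs: r0:Mul1,r1:-44,r2:Mul2,r3:1,r4:9
  c16: stall  regs: r0:Mul1,r1:-44,r2:Mul2,r3:1,r4:9
  c17: stall  regs: r0:Mul1,r1:-44,r2:Mul2,r3:1,r4:9
  c18: CDB Mul1=9; issue MUL r0<-Mul1  regs: r0:Mul1,r1:-44,r2:Mul2,r3:1,r4:9
  c19: CDB Mul2=2401  regs: r0:Mul1,r1:-44,r2:2401,r3:1,r4:9
  c20: -  regs: r0:Mul1,r1:-44,r2:2401,r3:1,r4:9
  c21: -  regs: r0:Mul1,r1:-44,r2:2401,r3:1,r4:9

STATUS = VALUE 2401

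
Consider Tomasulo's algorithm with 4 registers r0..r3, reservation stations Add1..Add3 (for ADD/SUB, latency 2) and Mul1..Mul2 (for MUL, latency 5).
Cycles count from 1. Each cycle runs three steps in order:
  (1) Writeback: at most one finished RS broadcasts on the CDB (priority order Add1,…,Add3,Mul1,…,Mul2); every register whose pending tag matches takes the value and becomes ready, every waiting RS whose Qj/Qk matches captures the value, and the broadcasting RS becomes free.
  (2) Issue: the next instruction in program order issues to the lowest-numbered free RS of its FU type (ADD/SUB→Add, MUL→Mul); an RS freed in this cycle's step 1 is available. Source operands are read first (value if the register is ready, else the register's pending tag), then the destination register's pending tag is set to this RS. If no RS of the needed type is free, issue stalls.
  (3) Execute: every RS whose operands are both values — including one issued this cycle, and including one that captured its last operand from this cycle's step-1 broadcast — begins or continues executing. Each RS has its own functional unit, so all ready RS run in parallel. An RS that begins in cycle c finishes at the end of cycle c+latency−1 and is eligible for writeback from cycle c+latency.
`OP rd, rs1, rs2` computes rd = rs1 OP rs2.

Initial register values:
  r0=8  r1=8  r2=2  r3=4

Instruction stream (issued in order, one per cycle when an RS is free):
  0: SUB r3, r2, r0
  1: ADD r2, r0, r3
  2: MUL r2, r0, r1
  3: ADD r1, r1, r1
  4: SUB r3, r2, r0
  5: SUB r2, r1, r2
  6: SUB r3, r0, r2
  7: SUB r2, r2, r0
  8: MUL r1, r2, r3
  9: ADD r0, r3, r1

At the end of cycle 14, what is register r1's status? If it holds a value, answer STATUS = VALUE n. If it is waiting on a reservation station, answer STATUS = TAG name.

STATUS = TAG Mul1

  c1: issue SUB r3<-Add1  regs: r0:8,r1:8,r2:2,r3:Add1
  c2: issue ADD r2<-Add2  regs: r0:8,r1:8,r2:Add2,r3:Add1
  c3: CDB Add1=-6; issue MUL r2<-Mul1  regs: r0:8,r1:8,r2:Mul1,r3:-6
  c4: issue ADD r1<-Add1  regs: r0:8,r1:Add1,r2:Mul1,r3:-6
  c5: CDB Add2=2; issue SUB r3<-Add2  regs: r0:8,r1:Add1,r2:Mul1,r3:Add2
  c6: CDB Add1=16; issue SUB r2<-Add1  regs: r0:8,r1:16,r2:Add1,r3:Add2
  c7: issue SUB r3<-Add3  regs: r0:8,r1:16,r2:Add1,r3:Add3
  c8: CDB Mul1=64; stall  regs: r0:8,r1:16,r2:Add1,r3:Add3
  c9: stall  regs: r0:8,r1:16,r2:Add1,r3:Add3
  c10: CDB Add1=-48; issue SUB r2<-Add1  regs: r0:8,r1:16,r2:Add1,r3:Add3
  c11: CDB Add2=56; issue MUL r1<-Mul1  regs: r0:8,r1:Mul1,r2:Add1,r3:Add3
  c12: CDB Add1=-56; issue ADD r0<-Add1  regs: r0:Add1,r1:Mul1,r2:-56,r3:Add3
  c13: CDB Add3=56  regs: r0:Add1,r1:Mul1,r2:-56,r3:56
  c14: -  regs: r0:Add1,r1:Mul1,r2:-56,r3:56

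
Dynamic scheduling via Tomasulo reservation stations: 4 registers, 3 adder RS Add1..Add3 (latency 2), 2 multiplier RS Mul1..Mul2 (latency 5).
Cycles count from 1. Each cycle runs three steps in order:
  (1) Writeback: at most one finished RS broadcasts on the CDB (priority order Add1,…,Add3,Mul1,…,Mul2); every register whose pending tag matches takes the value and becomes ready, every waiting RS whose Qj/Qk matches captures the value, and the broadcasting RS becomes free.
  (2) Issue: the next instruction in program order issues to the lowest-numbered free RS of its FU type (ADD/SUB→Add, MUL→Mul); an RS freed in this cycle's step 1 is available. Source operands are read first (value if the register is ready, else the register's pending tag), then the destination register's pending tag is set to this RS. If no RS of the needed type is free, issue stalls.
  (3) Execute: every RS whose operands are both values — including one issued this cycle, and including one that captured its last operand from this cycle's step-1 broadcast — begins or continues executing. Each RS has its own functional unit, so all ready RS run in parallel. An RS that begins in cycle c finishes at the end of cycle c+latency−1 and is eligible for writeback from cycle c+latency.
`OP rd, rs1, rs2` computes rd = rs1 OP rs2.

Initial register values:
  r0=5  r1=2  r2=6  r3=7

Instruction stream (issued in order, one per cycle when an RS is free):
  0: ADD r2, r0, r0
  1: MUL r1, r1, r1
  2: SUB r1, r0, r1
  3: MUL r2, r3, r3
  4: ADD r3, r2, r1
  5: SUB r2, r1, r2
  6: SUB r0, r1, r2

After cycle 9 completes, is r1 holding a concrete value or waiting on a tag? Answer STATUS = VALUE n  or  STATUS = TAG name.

STATUS = VALUE 1

cycle 1: issue ADD r2<-Add1 // r0:5,r1:2,r2:Add1,r3:7
cycle 2: issue MUL r1<-Mul1 // r0:5,r1:Mul1,r2:Add1,r3:7
cycle 3: CDB Add1=10; issue SUB r1<-Add1 // r0:5,r1:Add1,r2:10,r3:7
cycle 4: issue MUL r2<-Mul2 // r0:5,r1:Add1,r2:Mul2,r3:7
cycle 5: issue ADD r3<-Add2 // r0:5,r1:Add1,r2:Mul2,r3:Add2
cycle 6: issue SUB r2<-Add3 // r0:5,r1:Add1,r2:Add3,r3:Add2
cycle 7: CDB Mul1=4; stall // r0:5,r1:Add1,r2:Add3,r3:Add2
cycle 8: stall // r0:5,r1:Add1,r2:Add3,r3:Add2
cycle 9: CDB Add1=1; issue SUB r0<-Add1 // r0:Add1,r1:1,r2:Add3,r3:Add2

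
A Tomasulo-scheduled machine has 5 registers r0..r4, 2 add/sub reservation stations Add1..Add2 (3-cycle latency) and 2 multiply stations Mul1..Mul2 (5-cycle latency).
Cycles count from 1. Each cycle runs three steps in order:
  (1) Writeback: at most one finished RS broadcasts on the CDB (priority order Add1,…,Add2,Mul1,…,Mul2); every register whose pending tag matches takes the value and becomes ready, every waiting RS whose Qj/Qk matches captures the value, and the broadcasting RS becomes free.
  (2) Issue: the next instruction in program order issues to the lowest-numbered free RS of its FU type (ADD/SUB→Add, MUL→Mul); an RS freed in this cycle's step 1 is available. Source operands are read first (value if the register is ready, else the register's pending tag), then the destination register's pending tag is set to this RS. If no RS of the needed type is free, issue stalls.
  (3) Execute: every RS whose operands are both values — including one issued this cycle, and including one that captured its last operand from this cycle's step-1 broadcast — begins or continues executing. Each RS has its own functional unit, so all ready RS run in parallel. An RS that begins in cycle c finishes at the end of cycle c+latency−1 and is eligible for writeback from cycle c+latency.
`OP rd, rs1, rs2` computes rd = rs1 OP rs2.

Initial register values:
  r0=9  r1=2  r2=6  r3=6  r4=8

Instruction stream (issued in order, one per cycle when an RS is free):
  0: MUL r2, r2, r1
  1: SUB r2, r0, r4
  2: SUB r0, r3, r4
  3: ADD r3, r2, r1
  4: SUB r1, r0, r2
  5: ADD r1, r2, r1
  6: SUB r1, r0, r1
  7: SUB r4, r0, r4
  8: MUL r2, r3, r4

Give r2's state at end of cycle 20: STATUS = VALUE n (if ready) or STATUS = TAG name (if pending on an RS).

c1: issue MUL r2<-Mul1 | r0:9,r1:2,r2:Mul1,r3:6,r4:8
c2: issue SUB r2<-Add1 | r0:9,r1:2,r2:Add1,r3:6,r4:8
c3: issue SUB r0<-Add2 | r0:Add2,r1:2,r2:Add1,r3:6,r4:8
c4: stall | r0:Add2,r1:2,r2:Add1,r3:6,r4:8
c5: CDB Add1=1; issue ADD r3<-Add1 | r0:Add2,r1:2,r2:1,r3:Add1,r4:8
c6: CDB Add2=-2; issue SUB r1<-Add2 | r0:-2,r1:Add2,r2:1,r3:Add1,r4:8
c7: CDB Mul1=12; stall | r0:-2,r1:Add2,r2:1,r3:Add1,r4:8
c8: CDB Add1=3; issue ADD r1<-Add1 | r0:-2,r1:Add1,r2:1,r3:3,r4:8
c9: CDB Add2=-3; issue SUB r1<-Add2 | r0:-2,r1:Add2,r2:1,r3:3,r4:8
c10: stall | r0:-2,r1:Add2,r2:1,r3:3,r4:8
c11: stall | r0:-2,r1:Add2,r2:1,r3:3,r4:8
c12: CDB Add1=-2; issue SUB r4<-Add1 | r0:-2,r1:Add2,r2:1,r3:3,r4:Add1
c13: issue MUL r2<-Mul1 | r0:-2,r1:Add2,r2:Mul1,r3:3,r4:Add1
c14: - | r0:-2,r1:Add2,r2:Mul1,r3:3,r4:Add1
c15: CDB Add1=-10 | r0:-2,r1:Add2,r2:Mul1,r3:3,r4:-10
c16: CDB Add2=0 | r0:-2,r1:0,r2:Mul1,r3:3,r4:-10
c17: - | r0:-2,r1:0,r2:Mul1,r3:3,r4:-10
c18: - | r0:-2,r1:0,r2:Mul1,r3:3,r4:-10
c19: - | r0:-2,r1:0,r2:Mul1,r3:3,r4:-10
c20: CDB Mul1=-30 | r0:-2,r1:0,r2:-30,r3:3,r4:-10

STATUS = VALUE -30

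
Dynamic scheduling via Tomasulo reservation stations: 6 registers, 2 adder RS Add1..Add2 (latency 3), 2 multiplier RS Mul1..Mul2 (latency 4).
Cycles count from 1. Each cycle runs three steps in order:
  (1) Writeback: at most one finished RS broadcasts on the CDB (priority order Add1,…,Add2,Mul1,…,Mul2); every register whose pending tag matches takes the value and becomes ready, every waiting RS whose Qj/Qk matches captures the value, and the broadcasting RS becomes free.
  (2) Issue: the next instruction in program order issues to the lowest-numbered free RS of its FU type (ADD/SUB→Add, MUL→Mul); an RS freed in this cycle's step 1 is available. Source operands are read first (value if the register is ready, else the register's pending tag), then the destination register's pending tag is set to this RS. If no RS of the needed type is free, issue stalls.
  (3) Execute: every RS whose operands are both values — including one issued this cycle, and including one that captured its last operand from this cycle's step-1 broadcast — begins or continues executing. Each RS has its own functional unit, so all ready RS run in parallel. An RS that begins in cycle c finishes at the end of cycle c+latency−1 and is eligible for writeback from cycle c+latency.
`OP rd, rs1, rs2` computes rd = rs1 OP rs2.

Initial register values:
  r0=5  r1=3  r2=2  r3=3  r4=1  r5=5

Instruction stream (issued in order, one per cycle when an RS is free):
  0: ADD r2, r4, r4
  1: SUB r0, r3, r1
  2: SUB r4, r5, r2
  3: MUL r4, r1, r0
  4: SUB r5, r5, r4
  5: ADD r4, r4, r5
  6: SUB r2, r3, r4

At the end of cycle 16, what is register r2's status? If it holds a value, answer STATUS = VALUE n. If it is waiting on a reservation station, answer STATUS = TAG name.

cycle 1: issue ADD r2<-Add1 // r0:5,r1:3,r2:Add1,r3:3,r4:1,r5:5
cycle 2: issue SUB r0<-Add2 // r0:Add2,r1:3,r2:Add1,r3:3,r4:1,r5:5
cycle 3: stall // r0:Add2,r1:3,r2:Add1,r3:3,r4:1,r5:5
cycle 4: CDB Add1=2; issue SUB r4<-Add1 // r0:Add2,r1:3,r2:2,r3:3,r4:Add1,r5:5
cycle 5: CDB Add2=0; issue MUL r4<-Mul1 // r0:0,r1:3,r2:2,r3:3,r4:Mul1,r5:5
cycle 6: issue SUB r5<-Add2 // r0:0,r1:3,r2:2,r3:3,r4:Mul1,r5:Add2
cycle 7: CDB Add1=3; issue ADD r4<-Add1 // r0:0,r1:3,r2:2,r3:3,r4:Add1,r5:Add2
cycle 8: stall // r0:0,r1:3,r2:2,r3:3,r4:Add1,r5:Add2
cycle 9: CDB Mul1=0; stall // r0:0,r1:3,r2:2,r3:3,r4:Add1,r5:Add2
cycle 10: stall // r0:0,r1:3,r2:2,r3:3,r4:Add1,r5:Add2
cycle 11: stall // r0:0,r1:3,r2:2,r3:3,r4:Add1,r5:Add2
cycle 12: CDB Add2=5; issue SUB r2<-Add2 // r0:0,r1:3,r2:Add2,r3:3,r4:Add1,r5:5
cycle 13: - // r0:0,r1:3,r2:Add2,r3:3,r4:Add1,r5:5
cycle 14: - // r0:0,r1:3,r2:Add2,r3:3,r4:Add1,r5:5
cycle 15: CDB Add1=5 // r0:0,r1:3,r2:Add2,r3:3,r4:5,r5:5
cycle 16: - // r0:0,r1:3,r2:Add2,r3:3,r4:5,r5:5

STATUS = TAG Add2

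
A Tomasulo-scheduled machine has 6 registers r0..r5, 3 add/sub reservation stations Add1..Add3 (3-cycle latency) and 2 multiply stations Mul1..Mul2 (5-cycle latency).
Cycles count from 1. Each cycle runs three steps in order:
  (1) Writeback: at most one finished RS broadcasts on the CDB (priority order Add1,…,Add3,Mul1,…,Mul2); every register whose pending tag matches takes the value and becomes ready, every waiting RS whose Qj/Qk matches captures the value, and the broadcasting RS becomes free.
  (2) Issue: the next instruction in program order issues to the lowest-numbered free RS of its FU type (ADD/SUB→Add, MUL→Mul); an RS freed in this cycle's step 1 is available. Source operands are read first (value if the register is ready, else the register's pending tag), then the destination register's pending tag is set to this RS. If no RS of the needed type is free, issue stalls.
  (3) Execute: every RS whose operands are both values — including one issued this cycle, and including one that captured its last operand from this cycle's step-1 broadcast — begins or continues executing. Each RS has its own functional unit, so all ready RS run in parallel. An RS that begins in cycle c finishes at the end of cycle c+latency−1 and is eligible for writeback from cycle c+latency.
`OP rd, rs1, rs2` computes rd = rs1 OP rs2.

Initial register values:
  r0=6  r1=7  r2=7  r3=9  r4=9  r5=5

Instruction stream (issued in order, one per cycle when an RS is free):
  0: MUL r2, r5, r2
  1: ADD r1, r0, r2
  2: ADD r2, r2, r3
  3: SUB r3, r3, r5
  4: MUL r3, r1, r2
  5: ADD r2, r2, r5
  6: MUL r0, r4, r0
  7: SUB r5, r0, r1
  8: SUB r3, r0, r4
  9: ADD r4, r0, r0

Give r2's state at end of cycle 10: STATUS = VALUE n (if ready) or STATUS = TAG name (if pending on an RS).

c1: issue MUL r2<-Mul1 | r0:6,r1:7,r2:Mul1,r3:9,r4:9,r5:5
c2: issue ADD r1<-Add1 | r0:6,r1:Add1,r2:Mul1,r3:9,r4:9,r5:5
c3: issue ADD r2<-Add2 | r0:6,r1:Add1,r2:Add2,r3:9,r4:9,r5:5
c4: issue SUB r3<-Add3 | r0:6,r1:Add1,r2:Add2,r3:Add3,r4:9,r5:5
c5: issue MUL r3<-Mul2 | r0:6,r1:Add1,r2:Add2,r3:Mul2,r4:9,r5:5
c6: CDB Mul1=35; stall | r0:6,r1:Add1,r2:Add2,r3:Mul2,r4:9,r5:5
c7: CDB Add3=4; issue ADD r2<-Add3 | r0:6,r1:Add1,r2:Add3,r3:Mul2,r4:9,r5:5
c8: issue MUL r0<-Mul1 | r0:Mul1,r1:Add1,r2:Add3,r3:Mul2,r4:9,r5:5
c9: CDB Add1=41; issue SUB r5<-Add1 | r0:Mul1,r1:41,r2:Add3,r3:Mul2,r4:9,r5:Add1
c10: CDB Add2=44; issue SUB r3<-Add2 | r0:Mul1,r1:41,r2:Add3,r3:Add2,r4:9,r5:Add1

STATUS = TAG Add3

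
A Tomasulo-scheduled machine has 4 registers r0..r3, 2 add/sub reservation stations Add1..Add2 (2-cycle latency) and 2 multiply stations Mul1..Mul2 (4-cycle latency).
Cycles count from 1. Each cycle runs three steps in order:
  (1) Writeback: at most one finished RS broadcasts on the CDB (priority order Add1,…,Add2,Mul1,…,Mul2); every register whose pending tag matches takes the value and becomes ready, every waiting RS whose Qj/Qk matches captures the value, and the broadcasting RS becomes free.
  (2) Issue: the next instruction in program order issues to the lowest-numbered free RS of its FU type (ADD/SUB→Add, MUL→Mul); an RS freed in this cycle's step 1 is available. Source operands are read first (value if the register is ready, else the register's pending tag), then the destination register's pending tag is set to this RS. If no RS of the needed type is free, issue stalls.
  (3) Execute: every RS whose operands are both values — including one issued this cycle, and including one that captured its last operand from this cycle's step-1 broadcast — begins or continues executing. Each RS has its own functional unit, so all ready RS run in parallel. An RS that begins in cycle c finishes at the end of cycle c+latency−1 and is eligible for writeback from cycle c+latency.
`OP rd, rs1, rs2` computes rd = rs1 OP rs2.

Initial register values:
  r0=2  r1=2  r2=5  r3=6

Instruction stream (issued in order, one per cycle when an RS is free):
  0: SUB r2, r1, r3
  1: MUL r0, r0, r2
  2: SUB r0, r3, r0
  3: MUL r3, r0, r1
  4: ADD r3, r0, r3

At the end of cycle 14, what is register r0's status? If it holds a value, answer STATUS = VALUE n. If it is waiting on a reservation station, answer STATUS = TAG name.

cycle 1: issue SUB r2<-Add1 // r0:2,r1:2,r2:Add1,r3:6
cycle 2: issue MUL r0<-Mul1 // r0:Mul1,r1:2,r2:Add1,r3:6
cycle 3: CDB Add1=-4; issue SUB r0<-Add1 // r0:Add1,r1:2,r2:-4,r3:6
cycle 4: issue MUL r3<-Mul2 // r0:Add1,r1:2,r2:-4,r3:Mul2
cycle 5: issue ADD r3<-Add2 // r0:Add1,r1:2,r2:-4,r3:Add2
cycle 6: - // r0:Add1,r1:2,r2:-4,r3:Add2
cycle 7: CDB Mul1=-8 // r0:Add1,r1:2,r2:-4,r3:Add2
cycle 8: - // r0:Add1,r1:2,r2:-4,r3:Add2
cycle 9: CDB Add1=14 // r0:14,r1:2,r2:-4,r3:Add2
cycle 10: - // r0:14,r1:2,r2:-4,r3:Add2
cycle 11: - // r0:14,r1:2,r2:-4,r3:Add2
cycle 12: - // r0:14,r1:2,r2:-4,r3:Add2
cycle 13: CDB Mul2=28 // r0:14,r1:2,r2:-4,r3:Add2
cycle 14: - // r0:14,r1:2,r2:-4,r3:Add2

STATUS = VALUE 14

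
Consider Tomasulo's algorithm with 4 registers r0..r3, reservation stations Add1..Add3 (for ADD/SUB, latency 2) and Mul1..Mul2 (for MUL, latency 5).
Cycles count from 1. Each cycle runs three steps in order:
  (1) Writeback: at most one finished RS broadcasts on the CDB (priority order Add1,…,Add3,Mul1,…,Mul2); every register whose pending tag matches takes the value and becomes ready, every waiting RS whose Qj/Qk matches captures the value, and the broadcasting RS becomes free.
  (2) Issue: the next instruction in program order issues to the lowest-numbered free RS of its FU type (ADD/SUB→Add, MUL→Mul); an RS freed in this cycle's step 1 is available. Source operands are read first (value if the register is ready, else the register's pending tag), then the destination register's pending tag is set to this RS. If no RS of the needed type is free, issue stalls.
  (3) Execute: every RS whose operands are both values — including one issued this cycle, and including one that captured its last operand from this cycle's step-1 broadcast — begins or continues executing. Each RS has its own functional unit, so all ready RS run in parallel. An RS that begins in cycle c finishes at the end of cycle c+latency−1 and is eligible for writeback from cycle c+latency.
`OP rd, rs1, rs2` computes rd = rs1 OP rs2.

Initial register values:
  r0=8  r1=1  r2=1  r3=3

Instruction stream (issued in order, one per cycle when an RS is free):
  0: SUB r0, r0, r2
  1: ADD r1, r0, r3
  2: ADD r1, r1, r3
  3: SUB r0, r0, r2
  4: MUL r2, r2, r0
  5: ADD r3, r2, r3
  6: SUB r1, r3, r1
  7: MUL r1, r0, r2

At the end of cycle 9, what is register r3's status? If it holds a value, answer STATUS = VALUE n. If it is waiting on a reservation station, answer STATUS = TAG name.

STATUS = TAG Add2

cycle 1: issue SUB r0<-Add1 // r0:Add1,r1:1,r2:1,r3:3
cycle 2: issue ADD r1<-Add2 // r0:Add1,r1:Add2,r2:1,r3:3
cycle 3: CDB Add1=7; issue ADD r1<-Add1 // r0:7,r1:Add1,r2:1,r3:3
cycle 4: issue SUB r0<-Add3 // r0:Add3,r1:Add1,r2:1,r3:3
cycle 5: CDB Add2=10; issue MUL r2<-Mul1 // r0:Add3,r1:Add1,r2:Mul1,r3:3
cycle 6: CDB Add3=6; issue ADD r3<-Add2 // r0:6,r1:Add1,r2:Mul1,r3:Add2
cycle 7: CDB Add1=13; issue SUB r1<-Add1 // r0:6,r1:Add1,r2:Mul1,r3:Add2
cycle 8: issue MUL r1<-Mul2 // r0:6,r1:Mul2,r2:Mul1,r3:Add2
cycle 9: - // r0:6,r1:Mul2,r2:Mul1,r3:Add2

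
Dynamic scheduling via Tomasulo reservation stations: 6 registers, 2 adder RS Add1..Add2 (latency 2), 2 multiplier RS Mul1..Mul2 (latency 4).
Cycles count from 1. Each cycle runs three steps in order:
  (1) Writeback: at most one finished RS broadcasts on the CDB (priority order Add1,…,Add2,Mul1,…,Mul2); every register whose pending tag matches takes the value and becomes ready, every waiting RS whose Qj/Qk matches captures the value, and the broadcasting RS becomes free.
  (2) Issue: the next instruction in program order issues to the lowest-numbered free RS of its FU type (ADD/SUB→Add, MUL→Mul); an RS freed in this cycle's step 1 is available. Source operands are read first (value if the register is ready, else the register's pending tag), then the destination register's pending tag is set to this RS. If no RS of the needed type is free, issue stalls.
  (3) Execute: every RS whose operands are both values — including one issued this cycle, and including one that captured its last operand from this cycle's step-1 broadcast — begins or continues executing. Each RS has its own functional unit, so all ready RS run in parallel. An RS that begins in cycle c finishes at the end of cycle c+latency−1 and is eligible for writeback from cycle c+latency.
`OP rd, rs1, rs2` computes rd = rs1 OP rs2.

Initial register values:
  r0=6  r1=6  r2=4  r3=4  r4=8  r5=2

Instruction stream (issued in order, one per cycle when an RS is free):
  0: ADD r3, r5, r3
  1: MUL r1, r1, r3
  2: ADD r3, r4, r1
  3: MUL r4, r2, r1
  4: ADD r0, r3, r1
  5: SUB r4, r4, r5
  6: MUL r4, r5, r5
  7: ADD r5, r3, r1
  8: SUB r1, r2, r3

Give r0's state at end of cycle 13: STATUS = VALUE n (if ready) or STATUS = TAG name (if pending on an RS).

STATUS = VALUE 80

  c1: issue ADD r3<-Add1  regs: r0:6,r1:6,r2:4,r3:Add1,r4:8,r5:2
  c2: issue MUL r1<-Mul1  regs: r0:6,r1:Mul1,r2:4,r3:Add1,r4:8,r5:2
  c3: CDB Add1=6; issue ADD r3<-Add1  regs: r0:6,r1:Mul1,r2:4,r3:Add1,r4:8,r5:2
  c4: issue MUL r4<-Mul2  regs: r0:6,r1:Mul1,r2:4,r3:Add1,r4:Mul2,r5:2
  c5: issue ADD r0<-Add2  regs: r0:Add2,r1:Mul1,r2:4,r3:Add1,r4:Mul2,r5:2
  c6: stall  regs: r0:Add2,r1:Mul1,r2:4,r3:Add1,r4:Mul2,r5:2
  c7: CDB Mul1=36; stall  regs: r0:Add2,r1:36,r2:4,r3:Add1,r4:Mul2,r5:2
  c8: stall  regs: r0:Add2,r1:36,r2:4,r3:Add1,r4:Mul2,r5:2
  c9: CDB Add1=44; issue SUB r4<-Add1  regs: r0:Add2,r1:36,r2:4,r3:44,r4:Add1,r5:2
  c10: issue MUL r4<-Mul1  regs: r0:Add2,r1:36,r2:4,r3:44,r4:Mul1,r5:2
  c11: CDB Add2=80; issue ADD r5<-Add2  regs: r0:80,r1:36,r2:4,r3:44,r4:Mul1,r5:Add2
  c12: CDB Mul2=144; stall  regs: r0:80,r1:36,r2:4,r3:44,r4:Mul1,r5:Add2
  c13: CDB Add2=80; issue SUB r1<-Add2  regs: r0:80,r1:Add2,r2:4,r3:44,r4:Mul1,r5:80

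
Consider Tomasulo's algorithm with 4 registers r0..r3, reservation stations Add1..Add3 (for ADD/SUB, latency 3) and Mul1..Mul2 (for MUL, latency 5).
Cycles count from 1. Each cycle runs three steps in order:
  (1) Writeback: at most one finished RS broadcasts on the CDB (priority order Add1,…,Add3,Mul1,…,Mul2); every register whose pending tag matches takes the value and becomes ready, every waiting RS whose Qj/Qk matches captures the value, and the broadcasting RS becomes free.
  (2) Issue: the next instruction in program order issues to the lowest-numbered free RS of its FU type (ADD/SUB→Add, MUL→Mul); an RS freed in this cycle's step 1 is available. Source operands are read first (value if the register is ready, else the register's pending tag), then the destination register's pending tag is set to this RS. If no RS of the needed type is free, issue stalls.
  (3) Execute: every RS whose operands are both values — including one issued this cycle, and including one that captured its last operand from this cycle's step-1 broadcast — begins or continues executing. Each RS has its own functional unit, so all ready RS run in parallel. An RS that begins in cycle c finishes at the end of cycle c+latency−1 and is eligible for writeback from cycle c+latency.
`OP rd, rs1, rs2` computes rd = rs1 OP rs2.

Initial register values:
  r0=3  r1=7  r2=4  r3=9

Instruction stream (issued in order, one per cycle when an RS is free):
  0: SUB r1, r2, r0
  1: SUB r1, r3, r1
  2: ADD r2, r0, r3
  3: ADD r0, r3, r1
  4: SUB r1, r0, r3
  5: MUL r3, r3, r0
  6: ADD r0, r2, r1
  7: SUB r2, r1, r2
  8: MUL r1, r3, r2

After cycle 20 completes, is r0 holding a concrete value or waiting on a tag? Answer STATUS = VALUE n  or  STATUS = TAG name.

STATUS = VALUE 20

c1: issue SUB r1<-Add1 | r0:3,r1:Add1,r2:4,r3:9
c2: issue SUB r1<-Add2 | r0:3,r1:Add2,r2:4,r3:9
c3: issue ADD r2<-Add3 | r0:3,r1:Add2,r2:Add3,r3:9
c4: CDB Add1=1; issue ADD r0<-Add1 | r0:Add1,r1:Add2,r2:Add3,r3:9
c5: stall | r0:Add1,r1:Add2,r2:Add3,r3:9
c6: CDB Add3=12; issue SUB r1<-Add3 | r0:Add1,r1:Add3,r2:12,r3:9
c7: CDB Add2=8; issue MUL r3<-Mul1 | r0:Add1,r1:Add3,r2:12,r3:Mul1
c8: issue ADD r0<-Add2 | r0:Add2,r1:Add3,r2:12,r3:Mul1
c9: stall | r0:Add2,r1:Add3,r2:12,r3:Mul1
c10: CDB Add1=17; issue SUB r2<-Add1 | r0:Add2,r1:Add3,r2:Add1,r3:Mul1
c11: issue MUL r1<-Mul2 | r0:Add2,r1:Mul2,r2:Add1,r3:Mul1
c12: - | r0:Add2,r1:Mul2,r2:Add1,r3:Mul1
c13: CDB Add3=8 | r0:Add2,r1:Mul2,r2:Add1,r3:Mul1
c14: - | r0:Add2,r1:Mul2,r2:Add1,r3:Mul1
c15: CDB Mul1=153 | r0:Add2,r1:Mul2,r2:Add1,r3:153
c16: CDB Add1=-4 | r0:Add2,r1:Mul2,r2:-4,r3:153
c17: CDB Add2=20 | r0:20,r1:Mul2,r2:-4,r3:153
c18: - | r0:20,r1:Mul2,r2:-4,r3:153
c19: - | r0:20,r1:Mul2,r2:-4,r3:153
c20: - | r0:20,r1:Mul2,r2:-4,r3:153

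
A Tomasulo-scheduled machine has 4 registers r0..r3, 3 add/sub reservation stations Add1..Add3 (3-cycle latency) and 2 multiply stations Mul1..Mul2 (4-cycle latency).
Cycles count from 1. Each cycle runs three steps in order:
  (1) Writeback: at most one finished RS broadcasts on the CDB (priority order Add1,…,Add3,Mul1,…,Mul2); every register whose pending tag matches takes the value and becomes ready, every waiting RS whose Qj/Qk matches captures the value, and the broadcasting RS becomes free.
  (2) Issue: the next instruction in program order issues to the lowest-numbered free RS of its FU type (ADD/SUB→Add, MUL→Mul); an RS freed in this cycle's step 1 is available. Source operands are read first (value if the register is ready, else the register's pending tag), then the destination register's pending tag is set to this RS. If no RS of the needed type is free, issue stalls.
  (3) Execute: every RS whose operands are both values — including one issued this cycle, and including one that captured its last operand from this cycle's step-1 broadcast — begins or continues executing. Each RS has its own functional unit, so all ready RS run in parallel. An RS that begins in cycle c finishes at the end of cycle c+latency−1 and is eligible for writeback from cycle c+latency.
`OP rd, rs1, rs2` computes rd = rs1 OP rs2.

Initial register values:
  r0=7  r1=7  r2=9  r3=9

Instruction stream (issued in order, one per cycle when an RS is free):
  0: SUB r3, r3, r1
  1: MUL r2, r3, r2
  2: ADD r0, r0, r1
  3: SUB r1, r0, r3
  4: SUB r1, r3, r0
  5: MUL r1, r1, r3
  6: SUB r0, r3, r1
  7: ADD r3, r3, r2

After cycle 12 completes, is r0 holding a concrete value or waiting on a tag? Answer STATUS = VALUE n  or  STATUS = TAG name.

STATUS = TAG Add2

c1: issue SUB r3<-Add1 | r0:7,r1:7,r2:9,r3:Add1
c2: issue MUL r2<-Mul1 | r0:7,r1:7,r2:Mul1,r3:Add1
c3: issue ADD r0<-Add2 | r0:Add2,r1:7,r2:Mul1,r3:Add1
c4: CDB Add1=2; issue SUB r1<-Add1 | r0:Add2,r1:Add1,r2:Mul1,r3:2
c5: issue SUB r1<-Add3 | r0:Add2,r1:Add3,r2:Mul1,r3:2
c6: CDB Add2=14; issue MUL r1<-Mul2 | r0:14,r1:Mul2,r2:Mul1,r3:2
c7: issue SUB r0<-Add2 | r0:Add2,r1:Mul2,r2:Mul1,r3:2
c8: CDB Mul1=18; stall | r0:Add2,r1:Mul2,r2:18,r3:2
c9: CDB Add1=12; issue ADD r3<-Add1 | r0:Add2,r1:Mul2,r2:18,r3:Add1
c10: CDB Add3=-12 | r0:Add2,r1:Mul2,r2:18,r3:Add1
c11: - | r0:Add2,r1:Mul2,r2:18,r3:Add1
c12: CDB Add1=20 | r0:Add2,r1:Mul2,r2:18,r3:20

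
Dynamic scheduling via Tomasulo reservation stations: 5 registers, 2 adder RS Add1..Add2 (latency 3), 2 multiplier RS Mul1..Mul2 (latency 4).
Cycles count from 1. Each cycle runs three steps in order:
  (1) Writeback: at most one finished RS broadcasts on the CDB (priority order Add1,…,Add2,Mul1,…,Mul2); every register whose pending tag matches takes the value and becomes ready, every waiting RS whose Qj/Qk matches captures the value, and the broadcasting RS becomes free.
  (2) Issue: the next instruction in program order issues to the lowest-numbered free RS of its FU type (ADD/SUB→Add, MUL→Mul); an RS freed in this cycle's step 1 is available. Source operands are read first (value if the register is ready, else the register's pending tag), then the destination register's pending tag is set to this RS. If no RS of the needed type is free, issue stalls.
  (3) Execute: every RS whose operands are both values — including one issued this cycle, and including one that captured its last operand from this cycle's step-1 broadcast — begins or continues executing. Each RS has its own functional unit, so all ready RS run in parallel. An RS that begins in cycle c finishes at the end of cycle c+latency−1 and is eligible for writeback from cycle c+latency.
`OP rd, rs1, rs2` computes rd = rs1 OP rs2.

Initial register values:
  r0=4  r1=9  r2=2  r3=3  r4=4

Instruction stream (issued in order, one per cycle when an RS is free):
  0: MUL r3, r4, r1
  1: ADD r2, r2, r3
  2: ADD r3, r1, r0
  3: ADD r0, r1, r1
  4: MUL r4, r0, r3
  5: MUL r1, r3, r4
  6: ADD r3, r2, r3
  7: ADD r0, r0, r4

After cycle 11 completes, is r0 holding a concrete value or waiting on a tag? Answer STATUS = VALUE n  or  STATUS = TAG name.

STATUS = TAG Add2

  c1: issue MUL r3<-Mul1  regs: r0:4,r1:9,r2:2,r3:Mul1,r4:4
  c2: issue ADD r2<-Add1  regs: r0:4,r1:9,r2:Add1,r3:Mul1,r4:4
  c3: issue ADD r3<-Add2  regs: r0:4,r1:9,r2:Add1,r3:Add2,r4:4
  c4: stall  regs: r0:4,r1:9,r2:Add1,r3:Add2,r4:4
  c5: CDB Mul1=36; stall  regs: r0:4,r1:9,r2:Add1,r3:Add2,r4:4
  c6: CDB Add2=13; issue ADD r0<-Add2  regs: r0:Add2,r1:9,r2:Add1,r3:13,r4:4
  c7: issue MUL r4<-Mul1  regs: r0:Add2,r1:9,r2:Add1,r3:13,r4:Mul1
  c8: CDB Add1=38; issue MUL r1<-Mul2  regs: r0:Add2,r1:Mul2,r2:38,r3:13,r4:Mul1
  c9: CDB Add2=18; issue ADD r3<-Add1  regs: r0:18,r1:Mul2,r2:38,r3:Add1,r4:Mul1
  c10: issue ADD r0<-Add2  regs: r0:Add2,r1:Mul2,r2:38,r3:Add1,r4:Mul1
  c11: -  regs: r0:Add2,r1:Mul2,r2:38,r3:Add1,r4:Mul1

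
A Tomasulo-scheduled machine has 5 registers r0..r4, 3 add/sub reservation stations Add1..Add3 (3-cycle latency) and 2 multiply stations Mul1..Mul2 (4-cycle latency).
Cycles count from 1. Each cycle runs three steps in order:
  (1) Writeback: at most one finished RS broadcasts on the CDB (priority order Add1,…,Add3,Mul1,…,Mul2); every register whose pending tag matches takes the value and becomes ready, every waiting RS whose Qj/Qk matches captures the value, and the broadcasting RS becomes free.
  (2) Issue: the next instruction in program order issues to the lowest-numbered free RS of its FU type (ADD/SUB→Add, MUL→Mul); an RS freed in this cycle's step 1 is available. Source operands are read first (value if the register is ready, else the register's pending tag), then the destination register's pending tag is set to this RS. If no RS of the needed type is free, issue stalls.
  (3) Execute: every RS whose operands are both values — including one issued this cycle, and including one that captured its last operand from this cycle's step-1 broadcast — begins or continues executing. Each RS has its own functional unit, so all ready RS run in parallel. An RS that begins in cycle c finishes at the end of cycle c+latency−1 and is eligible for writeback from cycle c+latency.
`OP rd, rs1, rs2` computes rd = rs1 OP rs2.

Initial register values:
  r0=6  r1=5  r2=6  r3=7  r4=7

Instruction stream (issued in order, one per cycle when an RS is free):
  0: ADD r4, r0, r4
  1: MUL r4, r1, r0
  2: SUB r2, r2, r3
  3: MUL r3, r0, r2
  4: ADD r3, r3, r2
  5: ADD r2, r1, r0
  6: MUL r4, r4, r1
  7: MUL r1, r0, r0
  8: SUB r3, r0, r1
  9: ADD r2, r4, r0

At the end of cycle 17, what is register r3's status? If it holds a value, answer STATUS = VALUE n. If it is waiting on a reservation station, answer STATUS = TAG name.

STATUS = VALUE -30

cycle 1: issue ADD r4<-Add1 // r0:6,r1:5,r2:6,r3:7,r4:Add1
cycle 2: issue MUL r4<-Mul1 // r0:6,r1:5,r2:6,r3:7,r4:Mul1
cycle 3: issue SUB r2<-Add2 // r0:6,r1:5,r2:Add2,r3:7,r4:Mul1
cycle 4: CDB Add1=13; issue MUL r3<-Mul2 // r0:6,r1:5,r2:Add2,r3:Mul2,r4:Mul1
cycle 5: issue ADD r3<-Add1 // r0:6,r1:5,r2:Add2,r3:Add1,r4:Mul1
cycle 6: CDB Add2=-1; issue ADD r2<-Add2 // r0:6,r1:5,r2:Add2,r3:Add1,r4:Mul1
cycle 7: CDB Mul1=30; issue MUL r4<-Mul1 // r0:6,r1:5,r2:Add2,r3:Add1,r4:Mul1
cycle 8: stall // r0:6,r1:5,r2:Add2,r3:Add1,r4:Mul1
cycle 9: CDB Add2=11; stall // r0:6,r1:5,r2:11,r3:Add1,r4:Mul1
cycle 10: CDB Mul2=-6; issue MUL r1<-Mul2 // r0:6,r1:Mul2,r2:11,r3:Add1,r4:Mul1
cycle 11: CDB Mul1=150; issue SUB r3<-Add2 // r0:6,r1:Mul2,r2:11,r3:Add2,r4:150
cycle 12: issue ADD r2<-Add3 // r0:6,r1:Mul2,r2:Add3,r3:Add2,r4:150
cycle 13: CDB Add1=-7 // r0:6,r1:Mul2,r2:Add3,r3:Add2,r4:150
cycle 14: CDB Mul2=36 // r0:6,r1:36,r2:Add3,r3:Add2,r4:150
cycle 15: CDB Add3=156 // r0:6,r1:36,r2:156,r3:Add2,r4:150
cycle 16: - // r0:6,r1:36,r2:156,r3:Add2,r4:150
cycle 17: CDB Add2=-30 // r0:6,r1:36,r2:156,r3:-30,r4:150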